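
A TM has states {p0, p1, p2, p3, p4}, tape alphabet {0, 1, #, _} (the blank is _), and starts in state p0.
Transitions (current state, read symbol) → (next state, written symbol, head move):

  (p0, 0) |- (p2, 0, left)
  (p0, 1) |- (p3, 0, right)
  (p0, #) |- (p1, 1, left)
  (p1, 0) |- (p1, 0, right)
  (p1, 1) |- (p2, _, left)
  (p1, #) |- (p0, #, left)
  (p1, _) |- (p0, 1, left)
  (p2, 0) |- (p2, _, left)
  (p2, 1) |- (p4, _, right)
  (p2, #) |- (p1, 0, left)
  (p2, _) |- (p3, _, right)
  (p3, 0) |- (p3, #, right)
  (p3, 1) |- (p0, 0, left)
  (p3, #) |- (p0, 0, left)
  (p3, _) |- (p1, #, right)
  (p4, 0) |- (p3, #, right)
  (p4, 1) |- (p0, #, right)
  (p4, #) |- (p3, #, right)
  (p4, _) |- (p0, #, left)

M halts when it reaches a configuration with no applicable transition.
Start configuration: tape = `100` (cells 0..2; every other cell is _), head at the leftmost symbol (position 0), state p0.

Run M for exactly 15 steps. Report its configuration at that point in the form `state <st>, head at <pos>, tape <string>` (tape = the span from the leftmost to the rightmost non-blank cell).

p0 | _[1]00__   read 1 → write 0, move right, go to p3
p3 | _0[0]0__   read 0 → write #, move right, go to p3
p3 | _0#[0]__   read 0 → write #, move right, go to p3
p3 | _0##[_]_   read _ → write #, move right, go to p1
p1 | _0###[_]   read _ → write 1, move left, go to p0
p0 | _0##[#]1   read # → write 1, move left, go to p1
p1 | _0#[#]11   read # → write #, move left, go to p0
p0 | _0[#]#11   read # → write 1, move left, go to p1
p1 | _[0]1#11   read 0 → write 0, move right, go to p1
p1 | _0[1]#11   read 1 → write _, move left, go to p2
p2 | _[0]_#11   read 0 → write _, move left, go to p2
p2 | [_]__#11   read _ → write _, move right, go to p3
p3 | _[_]_#11   read _ → write #, move right, go to p1
p1 | _#[_]#11   read _ → write 1, move left, go to p0
p0 | _[#]1#11   read # → write 1, move left, go to p1
p1 | [_]11#11
After 15 steps: state p1, head at -1, tape 11#11.

state p1, head at -1, tape 11#11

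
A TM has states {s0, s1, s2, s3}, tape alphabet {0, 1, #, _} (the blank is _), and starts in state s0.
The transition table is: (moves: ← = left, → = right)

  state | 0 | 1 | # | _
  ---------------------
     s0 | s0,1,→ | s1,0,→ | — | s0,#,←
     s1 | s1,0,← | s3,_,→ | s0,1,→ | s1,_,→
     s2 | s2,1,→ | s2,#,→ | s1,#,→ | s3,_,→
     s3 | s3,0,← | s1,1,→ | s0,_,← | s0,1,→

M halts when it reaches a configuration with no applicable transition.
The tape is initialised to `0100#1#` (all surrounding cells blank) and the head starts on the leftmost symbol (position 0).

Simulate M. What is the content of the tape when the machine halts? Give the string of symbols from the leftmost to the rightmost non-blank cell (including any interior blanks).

s0 | [0]100#1#   read 0 → write 1, move →, go to s0
s0 | 1[1]00#1#   read 1 → write 0, move →, go to s1
s1 | 10[0]0#1#   read 0 → write 0, move ←, go to s1
s1 | 1[0]00#1#   read 0 → write 0, move ←, go to s1
s1 | [1]000#1#   read 1 → write _, move →, go to s3
s3 | _[0]00#1#   read 0 → write 0, move ←, go to s3
s3 | [_]000#1#   read _ → write 1, move →, go to s0
s0 | 1[0]00#1#   read 0 → write 1, move →, go to s0
s0 | 11[0]0#1#   read 0 → write 1, move →, go to s0
s0 | 111[0]#1#   read 0 → write 1, move →, go to s0
s0 | 1111[#]1#
The non-blank tape span at halt is 1111#1#.

1111#1#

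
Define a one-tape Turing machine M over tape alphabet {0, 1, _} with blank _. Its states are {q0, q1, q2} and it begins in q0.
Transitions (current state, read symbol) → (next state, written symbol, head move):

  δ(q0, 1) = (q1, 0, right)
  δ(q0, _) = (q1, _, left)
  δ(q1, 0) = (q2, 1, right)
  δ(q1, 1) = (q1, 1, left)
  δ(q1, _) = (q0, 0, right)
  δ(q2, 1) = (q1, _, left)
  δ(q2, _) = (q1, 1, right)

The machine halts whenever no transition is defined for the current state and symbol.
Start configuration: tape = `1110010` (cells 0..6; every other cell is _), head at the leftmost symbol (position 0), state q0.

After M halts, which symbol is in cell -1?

0

state=q0 head=0 tape=_[1]110010   (q0,1)→(q1,0,right)
state=q1 head=1 tape=_0[1]10010   (q1,1)→(q1,1,left)
state=q1 head=0 tape=_[0]110010   (q1,0)→(q2,1,right)
state=q2 head=1 tape=_1[1]10010   (q2,1)→(q1,_,left)
state=q1 head=0 tape=_[1]_10010   (q1,1)→(q1,1,left)
state=q1 head=-1 tape=[_]1_10010   (q1,_)→(q0,0,right)
state=q0 head=0 tape=0[1]_10010   (q0,1)→(q1,0,right)
state=q1 head=1 tape=00[_]10010   (q1,_)→(q0,0,right)
state=q0 head=2 tape=000[1]0010   (q0,1)→(q1,0,right)
state=q1 head=3 tape=0000[0]010   (q1,0)→(q2,1,right)
state=q2 head=4 tape=00001[0]10
Cell -1 holds 0 when M halts.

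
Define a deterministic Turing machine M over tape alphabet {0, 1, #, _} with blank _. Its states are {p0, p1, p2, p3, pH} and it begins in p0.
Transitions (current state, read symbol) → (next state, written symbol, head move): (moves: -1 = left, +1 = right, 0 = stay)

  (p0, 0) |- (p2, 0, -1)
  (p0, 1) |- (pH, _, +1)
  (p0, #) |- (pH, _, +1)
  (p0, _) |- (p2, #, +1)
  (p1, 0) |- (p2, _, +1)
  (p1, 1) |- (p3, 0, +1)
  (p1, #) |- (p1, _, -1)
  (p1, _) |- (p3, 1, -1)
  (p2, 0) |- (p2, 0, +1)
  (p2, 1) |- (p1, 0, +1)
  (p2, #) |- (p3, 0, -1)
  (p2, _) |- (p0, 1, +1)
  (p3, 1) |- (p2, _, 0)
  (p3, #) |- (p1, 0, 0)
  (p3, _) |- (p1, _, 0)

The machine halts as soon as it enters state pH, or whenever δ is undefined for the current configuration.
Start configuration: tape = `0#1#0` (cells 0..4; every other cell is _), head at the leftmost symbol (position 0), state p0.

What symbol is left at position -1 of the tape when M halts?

0

p0 | _[0]#1#0   read 0 → write 0, move -1, go to p2
p2 | [_]0#1#0   read _ → write 1, move +1, go to p0
p0 | 1[0]#1#0   read 0 → write 0, move -1, go to p2
p2 | [1]0#1#0   read 1 → write 0, move +1, go to p1
p1 | 0[0]#1#0   read 0 → write _, move +1, go to p2
p2 | 0_[#]1#0   read # → write 0, move -1, go to p3
p3 | 0[_]01#0   read _ → write _, move 0, go to p1
p1 | 0[_]01#0   read _ → write 1, move -1, go to p3
p3 | [0]101#0
Cell -1 holds 0 when M halts.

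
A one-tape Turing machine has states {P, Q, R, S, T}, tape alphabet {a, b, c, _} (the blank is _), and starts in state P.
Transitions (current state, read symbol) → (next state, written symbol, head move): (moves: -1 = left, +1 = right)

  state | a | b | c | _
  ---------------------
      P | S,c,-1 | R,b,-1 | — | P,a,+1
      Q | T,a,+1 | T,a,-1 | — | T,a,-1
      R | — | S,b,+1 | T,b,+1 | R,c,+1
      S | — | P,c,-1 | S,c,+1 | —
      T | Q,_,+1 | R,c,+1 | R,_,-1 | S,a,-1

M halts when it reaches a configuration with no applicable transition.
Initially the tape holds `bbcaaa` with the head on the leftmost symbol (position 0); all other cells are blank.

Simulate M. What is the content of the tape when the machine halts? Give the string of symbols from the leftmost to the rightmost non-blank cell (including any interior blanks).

bcb_aaa

state=P head=0 tape=_[b]bcaaa   (P,b)→(R,b,-1)
state=R head=-1 tape=[_]bbcaaa   (R,_)→(R,c,+1)
state=R head=0 tape=c[b]bcaaa   (R,b)→(S,b,+1)
state=S head=1 tape=cb[b]caaa   (S,b)→(P,c,-1)
state=P head=0 tape=c[b]ccaaa   (P,b)→(R,b,-1)
state=R head=-1 tape=[c]bccaaa   (R,c)→(T,b,+1)
state=T head=0 tape=b[b]ccaaa   (T,b)→(R,c,+1)
state=R head=1 tape=bc[c]caaa   (R,c)→(T,b,+1)
state=T head=2 tape=bcb[c]aaa   (T,c)→(R,_,-1)
state=R head=1 tape=bc[b]_aaa   (R,b)→(S,b,+1)
state=S head=2 tape=bcb[_]aaa
The non-blank tape span at halt is bcb_aaa.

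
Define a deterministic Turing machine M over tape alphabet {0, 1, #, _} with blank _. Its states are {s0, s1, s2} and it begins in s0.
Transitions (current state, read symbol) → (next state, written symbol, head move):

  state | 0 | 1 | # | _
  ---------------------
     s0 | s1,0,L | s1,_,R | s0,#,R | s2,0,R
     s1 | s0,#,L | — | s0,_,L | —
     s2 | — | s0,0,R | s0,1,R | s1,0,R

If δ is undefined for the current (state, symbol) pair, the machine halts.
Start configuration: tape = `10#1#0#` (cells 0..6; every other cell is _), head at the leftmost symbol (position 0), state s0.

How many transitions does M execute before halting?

s0 | [1]0#1#0#   read 1 → write _, move R, go to s1
s1 | _[0]#1#0#   read 0 → write #, move L, go to s0
s0 | [_]##1#0#   read _ → write 0, move R, go to s2
s2 | 0[#]#1#0#   read # → write 1, move R, go to s0
s0 | 01[#]1#0#   read # → write #, move R, go to s0
s0 | 01#[1]#0#   read 1 → write _, move R, go to s1
s1 | 01#_[#]0#   read # → write _, move L, go to s0
s0 | 01#[_]_0#   read _ → write 0, move R, go to s2
s2 | 01#0[_]0#   read _ → write 0, move R, go to s1
s1 | 01#00[0]#   read 0 → write #, move L, go to s0
s0 | 01#0[0]##   read 0 → write 0, move L, go to s1
s1 | 01#[0]0##   read 0 → write #, move L, go to s0
s0 | 01[#]#0##   read # → write #, move R, go to s0
s0 | 01#[#]0##   read # → write #, move R, go to s0
s0 | 01##[0]##   read 0 → write 0, move L, go to s1
s1 | 01#[#]0##   read # → write _, move L, go to s0
s0 | 01[#]_0##   read # → write #, move R, go to s0
s0 | 01#[_]0##   read _ → write 0, move R, go to s2
s2 | 01#0[0]##
M halts after 18 transitions.

18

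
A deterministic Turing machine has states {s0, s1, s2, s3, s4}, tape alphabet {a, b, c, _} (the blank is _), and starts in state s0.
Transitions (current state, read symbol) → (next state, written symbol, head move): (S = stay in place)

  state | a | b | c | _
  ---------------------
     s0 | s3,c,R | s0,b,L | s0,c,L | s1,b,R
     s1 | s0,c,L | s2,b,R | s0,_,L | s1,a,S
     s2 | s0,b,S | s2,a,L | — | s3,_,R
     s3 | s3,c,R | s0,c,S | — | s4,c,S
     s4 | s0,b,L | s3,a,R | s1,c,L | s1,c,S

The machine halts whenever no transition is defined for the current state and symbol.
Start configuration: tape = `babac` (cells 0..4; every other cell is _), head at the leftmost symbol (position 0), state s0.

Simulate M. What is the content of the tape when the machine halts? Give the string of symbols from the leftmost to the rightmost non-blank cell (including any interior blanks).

bb_cccbac

state=s0 head=0 tape=____[b]abac   (s0,b)→(s0,b,L)
state=s0 head=-1 tape=___[_]babac   (s0,_)→(s1,b,R)
state=s1 head=0 tape=___b[b]abac   (s1,b)→(s2,b,R)
state=s2 head=1 tape=___bb[a]bac   (s2,a)→(s0,b,S)
state=s0 head=1 tape=___bb[b]bac   (s0,b)→(s0,b,L)
state=s0 head=0 tape=___b[b]bbac   (s0,b)→(s0,b,L)
state=s0 head=-1 tape=___[b]bbbac   (s0,b)→(s0,b,L)
state=s0 head=-2 tape=__[_]bbbbac   (s0,_)→(s1,b,R)
state=s1 head=-1 tape=__b[b]bbbac   (s1,b)→(s2,b,R)
state=s2 head=0 tape=__bb[b]bbac   (s2,b)→(s2,a,L)
state=s2 head=-1 tape=__b[b]abbac   (s2,b)→(s2,a,L)
state=s2 head=-2 tape=__[b]aabbac   (s2,b)→(s2,a,L)
state=s2 head=-3 tape=_[_]aaabbac   (s2,_)→(s3,_,R)
state=s3 head=-2 tape=__[a]aabbac   (s3,a)→(s3,c,R)
state=s3 head=-1 tape=__c[a]abbac   (s3,a)→(s3,c,R)
state=s3 head=0 tape=__cc[a]bbac   (s3,a)→(s3,c,R)
state=s3 head=1 tape=__ccc[b]bac   (s3,b)→(s0,c,S)
state=s0 head=1 tape=__ccc[c]bac   (s0,c)→(s0,c,L)
state=s0 head=0 tape=__cc[c]cbac   (s0,c)→(s0,c,L)
state=s0 head=-1 tape=__c[c]ccbac   (s0,c)→(s0,c,L)
state=s0 head=-2 tape=__[c]cccbac   (s0,c)→(s0,c,L)
state=s0 head=-3 tape=_[_]ccccbac   (s0,_)→(s1,b,R)
state=s1 head=-2 tape=_b[c]cccbac   (s1,c)→(s0,_,L)
state=s0 head=-3 tape=_[b]_cccbac   (s0,b)→(s0,b,L)
state=s0 head=-4 tape=[_]b_cccbac   (s0,_)→(s1,b,R)
state=s1 head=-3 tape=b[b]_cccbac   (s1,b)→(s2,b,R)
state=s2 head=-2 tape=bb[_]cccbac   (s2,_)→(s3,_,R)
state=s3 head=-1 tape=bb_[c]ccbac
The non-blank tape span at halt is bb_cccbac.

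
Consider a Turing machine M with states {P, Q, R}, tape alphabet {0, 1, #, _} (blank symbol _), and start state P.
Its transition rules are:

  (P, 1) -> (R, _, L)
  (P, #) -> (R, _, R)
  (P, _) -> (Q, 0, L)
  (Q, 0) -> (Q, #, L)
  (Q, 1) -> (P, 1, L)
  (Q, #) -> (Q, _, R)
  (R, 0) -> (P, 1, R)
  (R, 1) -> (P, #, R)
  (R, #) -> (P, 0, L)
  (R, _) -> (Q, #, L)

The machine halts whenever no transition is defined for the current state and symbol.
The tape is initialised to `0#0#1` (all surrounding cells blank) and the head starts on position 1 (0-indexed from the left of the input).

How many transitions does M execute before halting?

7

P | 0[#]0#1_   read # → write _, move R, go to R
R | 0_[0]#1_   read 0 → write 1, move R, go to P
P | 0_1[#]1_   read # → write _, move R, go to R
R | 0_1_[1]_   read 1 → write #, move R, go to P
P | 0_1_#[_]   read _ → write 0, move L, go to Q
Q | 0_1_[#]0   read # → write _, move R, go to Q
Q | 0_1__[0]   read 0 → write #, move L, go to Q
Q | 0_1_[_]#
M halts after 7 transitions.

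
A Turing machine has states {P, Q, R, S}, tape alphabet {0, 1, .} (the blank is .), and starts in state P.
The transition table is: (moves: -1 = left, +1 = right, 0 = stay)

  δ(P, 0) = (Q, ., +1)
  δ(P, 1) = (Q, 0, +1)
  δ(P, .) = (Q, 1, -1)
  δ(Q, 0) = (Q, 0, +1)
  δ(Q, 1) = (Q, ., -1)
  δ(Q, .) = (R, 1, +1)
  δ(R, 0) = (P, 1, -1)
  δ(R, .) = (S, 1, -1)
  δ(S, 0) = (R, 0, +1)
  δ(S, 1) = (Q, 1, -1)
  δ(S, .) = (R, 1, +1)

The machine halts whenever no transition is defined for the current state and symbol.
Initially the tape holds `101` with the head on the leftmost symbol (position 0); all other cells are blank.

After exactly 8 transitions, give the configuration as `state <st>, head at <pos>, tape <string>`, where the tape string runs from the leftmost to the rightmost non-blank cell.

state Q, head at 2, tape 0011

P | [1]01.   read 1 → write 0, move +1, go to Q
Q | 0[0]1.   read 0 → write 0, move +1, go to Q
Q | 00[1].   read 1 → write ., move -1, go to Q
Q | 0[0]..   read 0 → write 0, move +1, go to Q
Q | 00[.].   read . → write 1, move +1, go to R
R | 001[.]   read . → write 1, move -1, go to S
S | 00[1]1   read 1 → write 1, move -1, go to Q
Q | 0[0]11   read 0 → write 0, move +1, go to Q
Q | 00[1]1
After 8 steps: state Q, head at 2, tape 0011.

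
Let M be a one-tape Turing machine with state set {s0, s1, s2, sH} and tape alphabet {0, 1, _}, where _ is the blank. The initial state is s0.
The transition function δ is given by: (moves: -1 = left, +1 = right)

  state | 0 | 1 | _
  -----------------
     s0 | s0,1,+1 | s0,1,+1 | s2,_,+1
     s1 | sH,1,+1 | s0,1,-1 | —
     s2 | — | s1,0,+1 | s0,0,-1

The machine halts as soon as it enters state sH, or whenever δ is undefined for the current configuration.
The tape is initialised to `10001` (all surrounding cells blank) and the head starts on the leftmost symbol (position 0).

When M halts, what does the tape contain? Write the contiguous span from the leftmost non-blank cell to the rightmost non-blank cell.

11111_0

s0 | [1]0001__   read 1 → write 1, move +1, go to s0
s0 | 1[0]001__   read 0 → write 1, move +1, go to s0
s0 | 11[0]01__   read 0 → write 1, move +1, go to s0
s0 | 111[0]1__   read 0 → write 1, move +1, go to s0
s0 | 1111[1]__   read 1 → write 1, move +1, go to s0
s0 | 11111[_]_   read _ → write _, move +1, go to s2
s2 | 11111_[_]   read _ → write 0, move -1, go to s0
s0 | 11111[_]0   read _ → write _, move +1, go to s2
s2 | 11111_[0]
The non-blank tape span at halt is 11111_0.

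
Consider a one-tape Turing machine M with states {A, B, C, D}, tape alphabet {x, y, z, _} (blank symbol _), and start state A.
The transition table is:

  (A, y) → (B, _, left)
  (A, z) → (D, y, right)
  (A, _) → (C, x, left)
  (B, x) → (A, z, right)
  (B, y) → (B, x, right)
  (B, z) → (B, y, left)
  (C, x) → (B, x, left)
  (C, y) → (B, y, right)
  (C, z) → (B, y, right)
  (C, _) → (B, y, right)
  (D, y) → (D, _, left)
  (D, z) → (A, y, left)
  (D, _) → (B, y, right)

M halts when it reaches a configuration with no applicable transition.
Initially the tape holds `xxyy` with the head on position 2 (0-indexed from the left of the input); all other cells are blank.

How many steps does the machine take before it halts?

A | xx[y]y   read y → write _, move left, go to B
B | x[x]_y   read x → write z, move right, go to A
A | xz[_]y   read _ → write x, move left, go to C
C | x[z]xy   read z → write y, move right, go to B
B | xy[x]y   read x → write z, move right, go to A
A | xyz[y]   read y → write _, move left, go to B
B | xy[z]_   read z → write y, move left, go to B
B | x[y]y_   read y → write x, move right, go to B
B | xx[y]_   read y → write x, move right, go to B
B | xxx[_]
M halts after 9 transitions.

9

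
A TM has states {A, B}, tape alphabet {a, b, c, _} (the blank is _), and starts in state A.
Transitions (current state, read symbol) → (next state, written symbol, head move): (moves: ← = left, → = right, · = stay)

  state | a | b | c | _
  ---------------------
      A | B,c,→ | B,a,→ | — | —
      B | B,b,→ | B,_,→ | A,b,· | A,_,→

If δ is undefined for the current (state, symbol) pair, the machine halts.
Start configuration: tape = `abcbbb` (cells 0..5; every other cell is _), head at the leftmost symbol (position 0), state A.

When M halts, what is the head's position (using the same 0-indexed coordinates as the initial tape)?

state=A head=0 tape=[a]bcbbb__   (A,a)→(B,c,→)
state=B head=1 tape=c[b]cbbb__   (B,b)→(B,_,→)
state=B head=2 tape=c_[c]bbb__   (B,c)→(A,b,·)
state=A head=2 tape=c_[b]bbb__   (A,b)→(B,a,→)
state=B head=3 tape=c_a[b]bb__   (B,b)→(B,_,→)
state=B head=4 tape=c_a_[b]b__   (B,b)→(B,_,→)
state=B head=5 tape=c_a__[b]__   (B,b)→(B,_,→)
state=B head=6 tape=c_a___[_]_   (B,_)→(A,_,→)
state=A head=7 tape=c_a____[_]
At halt the head is at cell 7.

7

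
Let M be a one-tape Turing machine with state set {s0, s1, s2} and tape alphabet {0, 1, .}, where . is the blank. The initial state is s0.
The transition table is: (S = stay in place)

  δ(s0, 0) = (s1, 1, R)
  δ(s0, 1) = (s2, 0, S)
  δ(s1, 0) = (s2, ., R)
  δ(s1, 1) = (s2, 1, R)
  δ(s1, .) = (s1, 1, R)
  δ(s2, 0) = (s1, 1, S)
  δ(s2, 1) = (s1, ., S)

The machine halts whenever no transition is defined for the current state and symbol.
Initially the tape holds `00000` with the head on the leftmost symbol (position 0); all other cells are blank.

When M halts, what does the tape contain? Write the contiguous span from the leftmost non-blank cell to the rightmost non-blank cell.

1.111

s0 | [0]0000.   read 0 → write 1, move R, go to s1
s1 | 1[0]000.   read 0 → write ., move R, go to s2
s2 | 1.[0]00.   read 0 → write 1, move S, go to s1
s1 | 1.[1]00.   read 1 → write 1, move R, go to s2
s2 | 1.1[0]0.   read 0 → write 1, move S, go to s1
s1 | 1.1[1]0.   read 1 → write 1, move R, go to s2
s2 | 1.11[0].   read 0 → write 1, move S, go to s1
s1 | 1.11[1].   read 1 → write 1, move R, go to s2
s2 | 1.111[.]
The non-blank tape span at halt is 1.111.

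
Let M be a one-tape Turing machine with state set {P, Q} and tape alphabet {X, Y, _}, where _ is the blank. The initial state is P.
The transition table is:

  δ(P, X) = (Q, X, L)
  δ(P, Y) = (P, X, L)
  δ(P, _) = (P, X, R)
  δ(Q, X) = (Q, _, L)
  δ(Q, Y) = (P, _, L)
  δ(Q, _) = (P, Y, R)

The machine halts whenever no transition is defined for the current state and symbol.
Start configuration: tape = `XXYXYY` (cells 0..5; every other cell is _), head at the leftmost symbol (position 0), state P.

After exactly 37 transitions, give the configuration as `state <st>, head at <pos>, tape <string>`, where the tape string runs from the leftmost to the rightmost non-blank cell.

P | ______[X]XYXYY   read X → write X, move L, go to Q
Q | _____[_]XXYXYY   read _ → write Y, move R, go to P
P | _____Y[X]XYXYY   read X → write X, move L, go to Q
Q | _____[Y]XXYXYY   read Y → write _, move L, go to P
P | ____[_]_XXYXYY   read _ → write X, move R, go to P
P | ____X[_]XXYXYY   read _ → write X, move R, go to P
P | ____XX[X]XYXYY   read X → write X, move L, go to Q
Q | ____X[X]XXYXYY   read X → write _, move L, go to Q
Q | ____[X]_XXYXYY   read X → write _, move L, go to Q
Q | ___[_]__XXYXYY   read _ → write Y, move R, go to P
P | ___Y[_]_XXYXYY   read _ → write X, move R, go to P
P | ___YX[_]XXYXYY   read _ → write X, move R, go to P
P | ___YXX[X]XYXYY   read X → write X, move L, go to Q
Q | ___YX[X]XXYXYY   read X → write _, move L, go to Q
Q | ___Y[X]_XXYXYY   read X → write _, move L, go to Q
Q | ___[Y]__XXYXYY   read Y → write _, move L, go to P
P | __[_]___XXYXYY   read _ → write X, move R, go to P
P | __X[_]__XXYXYY   read _ → write X, move R, go to P
P | __XX[_]_XXYXYY   read _ → write X, move R, go to P
P | __XXX[_]XXYXYY   read _ → write X, move R, go to P
P | __XXXX[X]XYXYY   read X → write X, move L, go to Q
Q | __XXX[X]XXYXYY   read X → write _, move L, go to Q
Q | __XX[X]_XXYXYY   read X → write _, move L, go to Q
Q | __X[X]__XXYXYY   read X → write _, move L, go to Q
Q | __[X]___XXYXYY   read X → write _, move L, go to Q
Q | _[_]____XXYXYY   read _ → write Y, move R, go to P
P | _Y[_]___XXYXYY   read _ → write X, move R, go to P
P | _YX[_]__XXYXYY   read _ → write X, move R, go to P
P | _YXX[_]_XXYXYY   read _ → write X, move R, go to P
P | _YXXX[_]XXYXYY   read _ → write X, move R, go to P
P | _YXXXX[X]XYXYY   read X → write X, move L, go to Q
Q | _YXXX[X]XXYXYY   read X → write _, move L, go to Q
Q | _YXX[X]_XXYXYY   read X → write _, move L, go to Q
Q | _YX[X]__XXYXYY   read X → write _, move L, go to Q
Q | _Y[X]___XXYXYY   read X → write _, move L, go to Q
Q | _[Y]____XXYXYY   read Y → write _, move L, go to P
P | [_]_____XXYXYY   read _ → write X, move R, go to P
P | X[_]____XXYXYY
After 37 steps: state P, head at -5, tape X_____XXYXYY.

state P, head at -5, tape X_____XXYXYY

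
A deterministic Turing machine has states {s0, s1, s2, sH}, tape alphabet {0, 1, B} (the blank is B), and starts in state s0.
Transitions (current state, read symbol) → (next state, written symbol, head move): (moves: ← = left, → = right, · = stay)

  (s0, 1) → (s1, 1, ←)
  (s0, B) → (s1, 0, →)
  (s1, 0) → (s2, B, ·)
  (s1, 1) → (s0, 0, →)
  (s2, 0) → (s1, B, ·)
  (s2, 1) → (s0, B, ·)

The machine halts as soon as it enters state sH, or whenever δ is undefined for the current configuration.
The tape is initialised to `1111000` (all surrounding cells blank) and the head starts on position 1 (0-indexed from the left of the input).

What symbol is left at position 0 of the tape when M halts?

B

state=s0 head=1 tape=1[1]11000   (s0,1)→(s1,1,←)
state=s1 head=0 tape=[1]111000   (s1,1)→(s0,0,→)
state=s0 head=1 tape=0[1]11000   (s0,1)→(s1,1,←)
state=s1 head=0 tape=[0]111000   (s1,0)→(s2,B,·)
state=s2 head=0 tape=[B]111000
Cell 0 holds B when M halts.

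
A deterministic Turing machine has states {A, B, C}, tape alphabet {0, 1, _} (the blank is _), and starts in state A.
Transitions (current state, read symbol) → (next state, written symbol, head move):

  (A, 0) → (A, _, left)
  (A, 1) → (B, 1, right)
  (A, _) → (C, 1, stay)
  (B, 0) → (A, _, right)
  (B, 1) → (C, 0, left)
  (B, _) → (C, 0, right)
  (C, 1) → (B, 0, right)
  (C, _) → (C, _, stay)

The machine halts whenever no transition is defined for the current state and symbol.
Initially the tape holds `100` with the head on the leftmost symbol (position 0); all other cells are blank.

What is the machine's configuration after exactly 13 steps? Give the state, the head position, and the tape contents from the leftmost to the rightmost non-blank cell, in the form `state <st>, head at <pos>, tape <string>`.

state C, head at 3, tape 100

A | [1]00_   read 1 → write 1, move right, go to B
B | 1[0]0_   read 0 → write _, move right, go to A
A | 1_[0]_   read 0 → write _, move left, go to A
A | 1[_]__   read _ → write 1, move stay, go to C
C | 1[1]__   read 1 → write 0, move right, go to B
B | 10[_]_   read _ → write 0, move right, go to C
C | 100[_]   read _ → write _, move stay, go to C
C | 100[_]   read _ → write _, move stay, go to C
C | 100[_]   read _ → write _, move stay, go to C
C | 100[_]   read _ → write _, move stay, go to C
C | 100[_]   read _ → write _, move stay, go to C
C | 100[_]   read _ → write _, move stay, go to C
C | 100[_]   read _ → write _, move stay, go to C
C | 100[_]
After 13 steps: state C, head at 3, tape 100.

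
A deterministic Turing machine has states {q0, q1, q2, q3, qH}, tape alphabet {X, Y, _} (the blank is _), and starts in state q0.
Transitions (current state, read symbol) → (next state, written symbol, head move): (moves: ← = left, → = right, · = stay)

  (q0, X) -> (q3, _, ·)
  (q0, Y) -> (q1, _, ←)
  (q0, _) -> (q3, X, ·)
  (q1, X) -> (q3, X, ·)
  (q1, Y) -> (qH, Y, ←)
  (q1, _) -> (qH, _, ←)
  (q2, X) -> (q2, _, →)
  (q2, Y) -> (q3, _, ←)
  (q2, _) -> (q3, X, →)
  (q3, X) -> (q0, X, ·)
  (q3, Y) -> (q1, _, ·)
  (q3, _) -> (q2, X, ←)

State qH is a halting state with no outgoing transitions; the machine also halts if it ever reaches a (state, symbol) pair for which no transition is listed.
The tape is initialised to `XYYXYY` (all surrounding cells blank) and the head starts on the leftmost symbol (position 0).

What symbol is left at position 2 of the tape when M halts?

q0 | _[X]YYXYY   read X → write _, move ·, go to q3
q3 | _[_]YYXYY   read _ → write X, move ←, go to q2
q2 | [_]XYYXYY   read _ → write X, move →, go to q3
q3 | X[X]YYXYY   read X → write X, move ·, go to q0
q0 | X[X]YYXYY   read X → write _, move ·, go to q3
q3 | X[_]YYXYY   read _ → write X, move ←, go to q2
q2 | [X]XYYXYY   read X → write _, move →, go to q2
q2 | _[X]YYXYY   read X → write _, move →, go to q2
q2 | __[Y]YXYY   read Y → write _, move ←, go to q3
q3 | _[_]_YXYY   read _ → write X, move ←, go to q2
q2 | [_]X_YXYY   read _ → write X, move →, go to q3
q3 | X[X]_YXYY   read X → write X, move ·, go to q0
q0 | X[X]_YXYY   read X → write _, move ·, go to q3
q3 | X[_]_YXYY   read _ → write X, move ←, go to q2
q2 | [X]X_YXYY   read X → write _, move →, go to q2
q2 | _[X]_YXYY   read X → write _, move →, go to q2
q2 | __[_]YXYY   read _ → write X, move →, go to q3
q3 | __X[Y]XYY   read Y → write _, move ·, go to q1
q1 | __X[_]XYY   read _ → write _, move ←, go to qH
qH | __[X]_XYY
Cell 2 holds _ when M halts.

_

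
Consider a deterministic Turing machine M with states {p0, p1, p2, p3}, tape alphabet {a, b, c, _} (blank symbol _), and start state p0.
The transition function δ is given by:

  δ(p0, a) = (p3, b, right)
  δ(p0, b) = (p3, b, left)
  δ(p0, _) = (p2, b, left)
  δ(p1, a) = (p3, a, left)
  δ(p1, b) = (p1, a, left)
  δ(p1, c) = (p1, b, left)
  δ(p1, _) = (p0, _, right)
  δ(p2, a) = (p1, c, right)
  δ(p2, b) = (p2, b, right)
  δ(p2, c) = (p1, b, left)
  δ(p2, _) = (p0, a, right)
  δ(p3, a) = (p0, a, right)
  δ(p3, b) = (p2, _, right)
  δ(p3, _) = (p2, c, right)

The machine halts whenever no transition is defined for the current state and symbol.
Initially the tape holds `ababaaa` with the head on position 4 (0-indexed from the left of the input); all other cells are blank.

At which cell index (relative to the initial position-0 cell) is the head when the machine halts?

5

state=p0 head=4 tape=abab[a]aa___   (p0,a)→(p3,b,right)
state=p3 head=5 tape=ababb[a]a___   (p3,a)→(p0,a,right)
state=p0 head=6 tape=ababba[a]___   (p0,a)→(p3,b,right)
state=p3 head=7 tape=ababbab[_]__   (p3,_)→(p2,c,right)
state=p2 head=8 tape=ababbabc[_]_   (p2,_)→(p0,a,right)
state=p0 head=9 tape=ababbabca[_]   (p0,_)→(p2,b,left)
state=p2 head=8 tape=ababbabc[a]b   (p2,a)→(p1,c,right)
state=p1 head=9 tape=ababbabcc[b]   (p1,b)→(p1,a,left)
state=p1 head=8 tape=ababbabc[c]a   (p1,c)→(p1,b,left)
state=p1 head=7 tape=ababbab[c]ba   (p1,c)→(p1,b,left)
state=p1 head=6 tape=ababba[b]bba   (p1,b)→(p1,a,left)
state=p1 head=5 tape=ababb[a]abba   (p1,a)→(p3,a,left)
state=p3 head=4 tape=abab[b]aabba   (p3,b)→(p2,_,right)
state=p2 head=5 tape=abab_[a]abba   (p2,a)→(p1,c,right)
state=p1 head=6 tape=abab_c[a]bba   (p1,a)→(p3,a,left)
state=p3 head=5 tape=abab_[c]abba
At halt the head is at cell 5.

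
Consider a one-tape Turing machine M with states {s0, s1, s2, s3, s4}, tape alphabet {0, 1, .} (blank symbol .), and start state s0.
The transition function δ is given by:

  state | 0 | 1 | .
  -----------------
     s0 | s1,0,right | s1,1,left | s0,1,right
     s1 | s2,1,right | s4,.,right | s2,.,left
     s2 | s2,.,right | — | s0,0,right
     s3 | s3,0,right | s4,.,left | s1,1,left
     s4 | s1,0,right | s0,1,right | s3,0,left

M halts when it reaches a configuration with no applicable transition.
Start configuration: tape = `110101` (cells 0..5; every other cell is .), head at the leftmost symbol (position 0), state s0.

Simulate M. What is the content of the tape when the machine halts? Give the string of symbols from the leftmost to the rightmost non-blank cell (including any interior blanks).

0..10.110

s0 | ..[1]10101.   read 1 → write 1, move left, go to s1
s1 | .[.]110101.   read . → write ., move left, go to s2
s2 | [.].110101.   read . → write 0, move right, go to s0
s0 | 0[.]110101.   read . → write 1, move right, go to s0
s0 | 01[1]10101.   read 1 → write 1, move left, go to s1
s1 | 0[1]110101.   read 1 → write ., move right, go to s4
s4 | 0.[1]10101.   read 1 → write 1, move right, go to s0
s0 | 0.1[1]0101.   read 1 → write 1, move left, go to s1
s1 | 0.[1]10101.   read 1 → write ., move right, go to s4
s4 | 0..[1]0101.   read 1 → write 1, move right, go to s0
s0 | 0..1[0]101.   read 0 → write 0, move right, go to s1
s1 | 0..10[1]01.   read 1 → write ., move right, go to s4
s4 | 0..10.[0]1.   read 0 → write 0, move right, go to s1
s1 | 0..10.0[1].   read 1 → write ., move right, go to s4
s4 | 0..10.0.[.]   read . → write 0, move left, go to s3
s3 | 0..10.0[.]0   read . → write 1, move left, go to s1
s1 | 0..10.[0]10   read 0 → write 1, move right, go to s2
s2 | 0..10.1[1]0
The non-blank tape span at halt is 0..10.110.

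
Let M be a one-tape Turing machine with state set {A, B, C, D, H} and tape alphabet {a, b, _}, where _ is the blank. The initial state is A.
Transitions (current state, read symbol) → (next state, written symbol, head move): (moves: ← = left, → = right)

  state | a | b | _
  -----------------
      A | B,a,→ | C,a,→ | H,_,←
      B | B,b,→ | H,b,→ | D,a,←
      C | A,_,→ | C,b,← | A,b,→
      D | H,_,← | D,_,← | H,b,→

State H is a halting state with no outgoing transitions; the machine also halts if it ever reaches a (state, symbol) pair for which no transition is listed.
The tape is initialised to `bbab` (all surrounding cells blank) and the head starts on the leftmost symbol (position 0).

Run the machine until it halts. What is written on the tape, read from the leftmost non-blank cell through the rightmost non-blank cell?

state=A head=0 tape=[b]bab__   (A,b)→(C,a,→)
state=C head=1 tape=a[b]ab__   (C,b)→(C,b,←)
state=C head=0 tape=[a]bab__   (C,a)→(A,_,→)
state=A head=1 tape=_[b]ab__   (A,b)→(C,a,→)
state=C head=2 tape=_a[a]b__   (C,a)→(A,_,→)
state=A head=3 tape=_a_[b]__   (A,b)→(C,a,→)
state=C head=4 tape=_a_a[_]_   (C,_)→(A,b,→)
state=A head=5 tape=_a_ab[_]   (A,_)→(H,_,←)
state=H head=4 tape=_a_a[b]_
The non-blank tape span at halt is a_ab.

a_ab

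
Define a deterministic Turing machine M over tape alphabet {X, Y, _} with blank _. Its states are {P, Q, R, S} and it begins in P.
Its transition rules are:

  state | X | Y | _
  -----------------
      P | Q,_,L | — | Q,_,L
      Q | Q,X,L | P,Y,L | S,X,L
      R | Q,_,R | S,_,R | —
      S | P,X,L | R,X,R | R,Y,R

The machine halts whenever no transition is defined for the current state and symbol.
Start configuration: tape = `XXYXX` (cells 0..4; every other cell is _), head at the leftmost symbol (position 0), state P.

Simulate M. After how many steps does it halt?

14

state=P head=0 tape=__[X]XYXX   (P,X)→(Q,_,L)
state=Q head=-1 tape=_[_]_XYXX   (Q,_)→(S,X,L)
state=S head=-2 tape=[_]X_XYXX   (S,_)→(R,Y,R)
state=R head=-1 tape=Y[X]_XYXX   (R,X)→(Q,_,R)
state=Q head=0 tape=Y_[_]XYXX   (Q,_)→(S,X,L)
state=S head=-1 tape=Y[_]XXYXX   (S,_)→(R,Y,R)
state=R head=0 tape=YY[X]XYXX   (R,X)→(Q,_,R)
state=Q head=1 tape=YY_[X]YXX   (Q,X)→(Q,X,L)
state=Q head=0 tape=YY[_]XYXX   (Q,_)→(S,X,L)
state=S head=-1 tape=Y[Y]XXYXX   (S,Y)→(R,X,R)
state=R head=0 tape=YX[X]XYXX   (R,X)→(Q,_,R)
state=Q head=1 tape=YX_[X]YXX   (Q,X)→(Q,X,L)
state=Q head=0 tape=YX[_]XYXX   (Q,_)→(S,X,L)
state=S head=-1 tape=Y[X]XXYXX   (S,X)→(P,X,L)
state=P head=-2 tape=[Y]XXXYXX
M halts after 14 transitions.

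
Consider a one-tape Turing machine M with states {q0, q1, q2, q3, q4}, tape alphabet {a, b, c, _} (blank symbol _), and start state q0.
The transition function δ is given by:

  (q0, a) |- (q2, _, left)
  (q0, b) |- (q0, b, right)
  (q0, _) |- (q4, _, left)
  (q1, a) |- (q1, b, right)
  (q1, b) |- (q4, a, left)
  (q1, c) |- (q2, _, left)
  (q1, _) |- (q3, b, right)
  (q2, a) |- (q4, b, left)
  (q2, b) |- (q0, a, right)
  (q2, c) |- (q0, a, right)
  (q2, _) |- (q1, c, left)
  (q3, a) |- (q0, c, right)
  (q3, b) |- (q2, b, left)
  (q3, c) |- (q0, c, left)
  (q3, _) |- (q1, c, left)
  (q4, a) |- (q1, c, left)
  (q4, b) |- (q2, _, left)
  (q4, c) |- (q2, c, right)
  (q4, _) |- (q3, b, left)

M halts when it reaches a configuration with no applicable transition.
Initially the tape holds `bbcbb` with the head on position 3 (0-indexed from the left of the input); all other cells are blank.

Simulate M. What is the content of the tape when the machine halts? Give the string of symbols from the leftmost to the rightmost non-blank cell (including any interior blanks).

bcbac_c

state=q0 head=3 tape=___bbc[b]b_   (q0,b)→(q0,b,right)
state=q0 head=4 tape=___bbcb[b]_   (q0,b)→(q0,b,right)
state=q0 head=5 tape=___bbcbb[_]   (q0,_)→(q4,_,left)
state=q4 head=4 tape=___bbcb[b]_   (q4,b)→(q2,_,left)
state=q2 head=3 tape=___bbc[b]__   (q2,b)→(q0,a,right)
state=q0 head=4 tape=___bbca[_]_   (q0,_)→(q4,_,left)
state=q4 head=3 tape=___bbc[a]__   (q4,a)→(q1,c,left)
state=q1 head=2 tape=___bb[c]c__   (q1,c)→(q2,_,left)
state=q2 head=1 tape=___b[b]_c__   (q2,b)→(q0,a,right)
state=q0 head=2 tape=___ba[_]c__   (q0,_)→(q4,_,left)
state=q4 head=1 tape=___b[a]_c__   (q4,a)→(q1,c,left)
state=q1 head=0 tape=___[b]c_c__   (q1,b)→(q4,a,left)
state=q4 head=-1 tape=__[_]ac_c__   (q4,_)→(q3,b,left)
state=q3 head=-2 tape=_[_]bac_c__   (q3,_)→(q1,c,left)
state=q1 head=-3 tape=[_]cbac_c__   (q1,_)→(q3,b,right)
state=q3 head=-2 tape=b[c]bac_c__   (q3,c)→(q0,c,left)
state=q0 head=-3 tape=[b]cbac_c__   (q0,b)→(q0,b,right)
state=q0 head=-2 tape=b[c]bac_c__
The non-blank tape span at halt is bcbac_c.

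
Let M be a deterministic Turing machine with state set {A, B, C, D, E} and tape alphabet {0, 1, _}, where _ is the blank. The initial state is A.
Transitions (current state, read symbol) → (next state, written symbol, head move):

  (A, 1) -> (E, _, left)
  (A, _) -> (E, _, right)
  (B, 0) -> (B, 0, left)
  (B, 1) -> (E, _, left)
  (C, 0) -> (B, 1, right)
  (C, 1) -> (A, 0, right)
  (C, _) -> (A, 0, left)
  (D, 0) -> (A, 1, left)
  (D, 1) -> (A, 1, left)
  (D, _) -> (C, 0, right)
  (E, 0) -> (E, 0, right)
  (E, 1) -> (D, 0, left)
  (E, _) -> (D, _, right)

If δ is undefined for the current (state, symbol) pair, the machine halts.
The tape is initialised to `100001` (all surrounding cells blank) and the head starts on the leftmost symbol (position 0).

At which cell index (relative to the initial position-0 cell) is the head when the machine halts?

2

A | _[1]00001   read 1 → write _, move left, go to E
E | [_]_00001   read _ → write _, move right, go to D
D | _[_]00001   read _ → write 0, move right, go to C
C | _0[0]0001   read 0 → write 1, move right, go to B
B | _01[0]001   read 0 → write 0, move left, go to B
B | _0[1]0001   read 1 → write _, move left, go to E
E | _[0]_0001   read 0 → write 0, move right, go to E
E | _0[_]0001   read _ → write _, move right, go to D
D | _0_[0]001   read 0 → write 1, move left, go to A
A | _0[_]1001   read _ → write _, move right, go to E
E | _0_[1]001   read 1 → write 0, move left, go to D
D | _0[_]0001   read _ → write 0, move right, go to C
C | _00[0]001   read 0 → write 1, move right, go to B
B | _001[0]01   read 0 → write 0, move left, go to B
B | _00[1]001   read 1 → write _, move left, go to E
E | _0[0]_001   read 0 → write 0, move right, go to E
E | _00[_]001   read _ → write _, move right, go to D
D | _00_[0]01   read 0 → write 1, move left, go to A
A | _00[_]101   read _ → write _, move right, go to E
E | _00_[1]01   read 1 → write 0, move left, go to D
D | _00[_]001   read _ → write 0, move right, go to C
C | _000[0]01   read 0 → write 1, move right, go to B
B | _0001[0]1   read 0 → write 0, move left, go to B
B | _000[1]01   read 1 → write _, move left, go to E
E | _00[0]_01   read 0 → write 0, move right, go to E
E | _000[_]01   read _ → write _, move right, go to D
D | _000_[0]1   read 0 → write 1, move left, go to A
A | _000[_]11   read _ → write _, move right, go to E
E | _000_[1]1   read 1 → write 0, move left, go to D
D | _000[_]01   read _ → write 0, move right, go to C
C | _0000[0]1   read 0 → write 1, move right, go to B
B | _00001[1]   read 1 → write _, move left, go to E
E | _0000[1]_   read 1 → write 0, move left, go to D
D | _000[0]0_   read 0 → write 1, move left, go to A
A | _00[0]10_
At halt the head is at cell 2.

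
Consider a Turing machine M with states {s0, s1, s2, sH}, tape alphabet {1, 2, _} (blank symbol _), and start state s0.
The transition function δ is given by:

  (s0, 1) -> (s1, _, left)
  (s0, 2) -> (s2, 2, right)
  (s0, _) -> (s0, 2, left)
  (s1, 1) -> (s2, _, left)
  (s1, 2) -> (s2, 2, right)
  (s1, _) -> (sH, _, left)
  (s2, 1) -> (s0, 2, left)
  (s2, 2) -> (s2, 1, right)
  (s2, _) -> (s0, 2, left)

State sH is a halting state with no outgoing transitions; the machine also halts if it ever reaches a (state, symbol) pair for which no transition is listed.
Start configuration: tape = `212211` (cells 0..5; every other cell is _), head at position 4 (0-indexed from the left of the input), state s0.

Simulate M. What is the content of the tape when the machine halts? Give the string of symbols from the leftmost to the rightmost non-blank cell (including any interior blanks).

2_2_22

s0 | __2122[1]1_   read 1 → write _, move left, go to s1
s1 | __212[2]_1_   read 2 → write 2, move right, go to s2
s2 | __2122[_]1_   read _ → write 2, move left, go to s0
s0 | __212[2]21_   read 2 → write 2, move right, go to s2
s2 | __2122[2]1_   read 2 → write 1, move right, go to s2
s2 | __21221[1]_   read 1 → write 2, move left, go to s0
s0 | __2122[1]2_   read 1 → write _, move left, go to s1
s1 | __212[2]_2_   read 2 → write 2, move right, go to s2
s2 | __2122[_]2_   read _ → write 2, move left, go to s0
s0 | __212[2]22_   read 2 → write 2, move right, go to s2
s2 | __2122[2]2_   read 2 → write 1, move right, go to s2
s2 | __21221[2]_   read 2 → write 1, move right, go to s2
s2 | __212211[_]   read _ → write 2, move left, go to s0
s0 | __21221[1]2   read 1 → write _, move left, go to s1
s1 | __2122[1]_2   read 1 → write _, move left, go to s2
s2 | __212[2]__2   read 2 → write 1, move right, go to s2
s2 | __2121[_]_2   read _ → write 2, move left, go to s0
s0 | __212[1]2_2   read 1 → write _, move left, go to s1
s1 | __21[2]_2_2   read 2 → write 2, move right, go to s2
s2 | __212[_]2_2   read _ → write 2, move left, go to s0
s0 | __21[2]22_2   read 2 → write 2, move right, go to s2
s2 | __212[2]2_2   read 2 → write 1, move right, go to s2
s2 | __2121[2]_2   read 2 → write 1, move right, go to s2
s2 | __21211[_]2   read _ → write 2, move left, go to s0
s0 | __2121[1]22   read 1 → write _, move left, go to s1
s1 | __212[1]_22   read 1 → write _, move left, go to s2
s2 | __21[2]__22   read 2 → write 1, move right, go to s2
s2 | __211[_]_22   read _ → write 2, move left, go to s0
s0 | __21[1]2_22   read 1 → write _, move left, go to s1
s1 | __2[1]_2_22   read 1 → write _, move left, go to s2
s2 | __[2]__2_22   read 2 → write 1, move right, go to s2
s2 | __1[_]_2_22   read _ → write 2, move left, go to s0
s0 | __[1]2_2_22   read 1 → write _, move left, go to s1
s1 | _[_]_2_2_22   read _ → write _, move left, go to sH
sH | [_]__2_2_22
The non-blank tape span at halt is 2_2_22.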